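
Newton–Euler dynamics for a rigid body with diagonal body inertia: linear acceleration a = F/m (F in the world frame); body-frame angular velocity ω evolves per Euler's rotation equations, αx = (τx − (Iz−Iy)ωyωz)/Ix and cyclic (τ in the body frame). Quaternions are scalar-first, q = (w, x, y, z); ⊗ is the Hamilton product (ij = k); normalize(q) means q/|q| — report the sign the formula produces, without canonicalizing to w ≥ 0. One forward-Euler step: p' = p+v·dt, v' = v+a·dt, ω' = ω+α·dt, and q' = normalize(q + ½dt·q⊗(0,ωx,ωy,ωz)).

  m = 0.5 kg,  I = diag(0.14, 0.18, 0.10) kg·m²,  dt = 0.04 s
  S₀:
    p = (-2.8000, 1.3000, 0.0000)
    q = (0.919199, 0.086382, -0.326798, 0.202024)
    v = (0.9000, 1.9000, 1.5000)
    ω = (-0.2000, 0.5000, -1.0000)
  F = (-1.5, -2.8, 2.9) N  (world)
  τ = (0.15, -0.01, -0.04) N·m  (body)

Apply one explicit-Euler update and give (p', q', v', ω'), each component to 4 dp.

p' = (-2.7640, 1.3760, 0.0600)
q' = (0.9266, 0.0872, -0.3166, 0.1831)
v' = (0.7800, 1.6760, 1.7320)
ω' = (-0.1686, 0.4960, -1.0144)

a = (-3.0000, -5.6000, 5.8000)
p' = p + v·dt = (-2.7640, 1.3760, 0.0600)
new velocity v' = (0.7800, 1.6760, 1.7320)
angular accel α = (0.7857, -0.1000, -0.3600)
new body rate ω' = (-0.1686, 0.4960, -1.0144)
2q̇ = q⊗(0,ω) = (0.3826994, 0.0419462, 0.5055767, -0.9413676)
q + ½dt·q⊗(0,ω), renormalized = (0.9266, 0.0872, -0.3166, 0.1831)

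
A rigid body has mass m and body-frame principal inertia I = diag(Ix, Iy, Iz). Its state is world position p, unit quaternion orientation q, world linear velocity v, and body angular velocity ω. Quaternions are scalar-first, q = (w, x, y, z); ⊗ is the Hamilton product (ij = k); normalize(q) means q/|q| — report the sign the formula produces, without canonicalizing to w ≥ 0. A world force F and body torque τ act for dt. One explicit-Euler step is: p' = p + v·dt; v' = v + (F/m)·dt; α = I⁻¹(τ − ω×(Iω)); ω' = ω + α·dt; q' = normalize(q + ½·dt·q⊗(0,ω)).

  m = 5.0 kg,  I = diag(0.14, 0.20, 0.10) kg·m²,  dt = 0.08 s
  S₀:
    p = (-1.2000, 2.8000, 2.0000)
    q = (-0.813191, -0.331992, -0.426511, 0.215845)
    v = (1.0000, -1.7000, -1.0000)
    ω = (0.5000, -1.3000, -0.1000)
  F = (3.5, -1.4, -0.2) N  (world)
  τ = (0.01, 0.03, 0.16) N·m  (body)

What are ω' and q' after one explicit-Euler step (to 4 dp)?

ω' = (0.5131, -1.2872, 0.0592)
q' = (-0.8266, -0.3348, -0.3806, 0.2445)

gyro term ω×Iω = (-0.0130, -0.0020, -0.0390)
(τ − ω×Iω)/I = (0.1643, 0.1600, 1.9900)
ω' = ω + α·dt = (0.5131, -1.2872, 0.0592)
2q̇ = q⊗(0,ω) = (-0.3668838, -0.0833459, 1.1318716, 0.7261642)
updated quaternion q' = (-0.8266, -0.3348, -0.3806, 0.2445)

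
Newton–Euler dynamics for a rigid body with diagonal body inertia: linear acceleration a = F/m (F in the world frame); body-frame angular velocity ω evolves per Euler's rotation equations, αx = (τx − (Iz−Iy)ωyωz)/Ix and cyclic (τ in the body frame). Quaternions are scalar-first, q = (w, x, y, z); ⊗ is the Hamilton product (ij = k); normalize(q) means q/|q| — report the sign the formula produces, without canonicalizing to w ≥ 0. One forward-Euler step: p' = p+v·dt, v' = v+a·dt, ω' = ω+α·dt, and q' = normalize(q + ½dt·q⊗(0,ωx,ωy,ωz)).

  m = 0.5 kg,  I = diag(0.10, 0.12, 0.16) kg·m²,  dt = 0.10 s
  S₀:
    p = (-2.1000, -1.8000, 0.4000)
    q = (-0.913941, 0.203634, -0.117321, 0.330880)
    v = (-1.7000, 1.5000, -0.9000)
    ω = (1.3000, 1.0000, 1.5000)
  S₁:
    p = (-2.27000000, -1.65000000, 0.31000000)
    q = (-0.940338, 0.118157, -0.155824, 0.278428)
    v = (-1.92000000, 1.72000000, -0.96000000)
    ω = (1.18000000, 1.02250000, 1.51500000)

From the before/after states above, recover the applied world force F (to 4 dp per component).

velocity change Δv = (-0.22000000, 0.22000000, -0.06000000)
F = m·Δv/dt = (-1.1000, 1.1000, -0.3000)

F = (-1.1000, 1.1000, -0.3000)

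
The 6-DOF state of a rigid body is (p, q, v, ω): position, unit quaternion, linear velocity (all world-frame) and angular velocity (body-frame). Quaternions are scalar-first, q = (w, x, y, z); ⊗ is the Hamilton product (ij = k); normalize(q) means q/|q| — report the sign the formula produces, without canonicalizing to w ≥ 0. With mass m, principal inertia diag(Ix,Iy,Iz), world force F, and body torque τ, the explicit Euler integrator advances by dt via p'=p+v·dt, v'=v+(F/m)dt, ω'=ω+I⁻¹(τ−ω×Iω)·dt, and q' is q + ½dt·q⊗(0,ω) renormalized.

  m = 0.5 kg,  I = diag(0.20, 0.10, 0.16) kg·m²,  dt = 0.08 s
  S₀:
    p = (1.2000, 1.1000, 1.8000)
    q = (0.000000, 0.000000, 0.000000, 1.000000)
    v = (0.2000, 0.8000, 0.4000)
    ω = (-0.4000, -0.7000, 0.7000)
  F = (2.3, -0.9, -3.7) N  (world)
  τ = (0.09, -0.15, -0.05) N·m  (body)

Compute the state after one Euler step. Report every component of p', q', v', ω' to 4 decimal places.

p' = (1.2160, 1.1640, 1.8320)
q' = (-0.0280, 0.0280, -0.0160, 0.9991)
v' = (0.5680, 0.6560, -0.1920)
ω' = (-0.3522, -0.8110, 0.6890)

gyro term ω×Iω = (-0.0294, -0.0112, -0.0280)
angular accel α = (0.5970, -1.3880, -0.1375)
new body rate ω' = (-0.3522, -0.8110, 0.6890)
2q̇ = q⊗(0,ω) = (-0.7000000, 0.7000000, -0.4000000, 0.0000000)
updated quaternion q' = (-0.0280, 0.0280, -0.0160, 0.9991)
a = F/m = (4.6000, -1.8000, -7.4000)
p + v·dt = (1.2160, 1.1640, 1.8320)
v' = v + a·dt = (0.5680, 0.6560, -0.1920)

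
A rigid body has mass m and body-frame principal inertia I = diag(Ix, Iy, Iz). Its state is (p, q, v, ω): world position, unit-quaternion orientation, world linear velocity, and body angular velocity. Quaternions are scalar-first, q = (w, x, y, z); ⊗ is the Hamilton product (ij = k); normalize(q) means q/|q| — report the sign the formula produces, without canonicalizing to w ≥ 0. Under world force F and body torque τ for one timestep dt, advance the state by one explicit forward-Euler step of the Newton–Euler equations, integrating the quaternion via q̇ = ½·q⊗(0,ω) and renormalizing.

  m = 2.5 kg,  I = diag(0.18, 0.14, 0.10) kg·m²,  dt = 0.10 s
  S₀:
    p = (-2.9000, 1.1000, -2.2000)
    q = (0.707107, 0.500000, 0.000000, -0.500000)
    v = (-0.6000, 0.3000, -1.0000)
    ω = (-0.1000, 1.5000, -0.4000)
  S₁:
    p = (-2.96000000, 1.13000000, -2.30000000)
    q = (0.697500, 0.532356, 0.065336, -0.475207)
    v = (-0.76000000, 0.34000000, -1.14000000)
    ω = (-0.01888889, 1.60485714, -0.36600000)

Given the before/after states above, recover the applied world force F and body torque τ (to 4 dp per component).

F = (-4.0000, 1.0000, -3.5000)
τ = (0.1700, 0.1500, 0.0400)

Δω = ω₁−ω₀ = (0.08111111, 0.10485714, 0.03400000)
τ = I·(Δω/dt) + ω₀×(Iω₀) = (0.1700, 0.1500, 0.0400)
Δv = v₁−v₀ = (-0.16000000, 0.04000000, -0.14000000)
m·(v₁−v₀)/dt = (-4.0000, 1.0000, -3.5000)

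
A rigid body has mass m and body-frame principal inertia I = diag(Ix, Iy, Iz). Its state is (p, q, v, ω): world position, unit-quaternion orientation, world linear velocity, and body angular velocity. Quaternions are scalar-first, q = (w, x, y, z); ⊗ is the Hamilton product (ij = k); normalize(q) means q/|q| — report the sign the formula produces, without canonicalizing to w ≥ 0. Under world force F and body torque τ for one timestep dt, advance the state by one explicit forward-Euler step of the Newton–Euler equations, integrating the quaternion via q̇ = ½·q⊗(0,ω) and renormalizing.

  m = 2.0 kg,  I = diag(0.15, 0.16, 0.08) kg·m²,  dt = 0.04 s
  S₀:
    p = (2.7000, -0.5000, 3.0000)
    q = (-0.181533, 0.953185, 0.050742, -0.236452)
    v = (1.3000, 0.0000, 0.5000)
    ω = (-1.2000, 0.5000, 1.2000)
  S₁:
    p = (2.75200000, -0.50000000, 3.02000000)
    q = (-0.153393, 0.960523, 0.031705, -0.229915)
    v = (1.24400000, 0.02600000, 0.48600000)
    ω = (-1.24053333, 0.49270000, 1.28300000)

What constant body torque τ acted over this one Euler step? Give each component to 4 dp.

rate change Δω = (-0.04053333, -0.00730000, 0.08300000)
precession coupling = (-0.0480, -0.1008, -0.0060)
I·α + gyro = (-0.2000, -0.1300, 0.1600)

τ = (-0.2000, -0.1300, 0.1600)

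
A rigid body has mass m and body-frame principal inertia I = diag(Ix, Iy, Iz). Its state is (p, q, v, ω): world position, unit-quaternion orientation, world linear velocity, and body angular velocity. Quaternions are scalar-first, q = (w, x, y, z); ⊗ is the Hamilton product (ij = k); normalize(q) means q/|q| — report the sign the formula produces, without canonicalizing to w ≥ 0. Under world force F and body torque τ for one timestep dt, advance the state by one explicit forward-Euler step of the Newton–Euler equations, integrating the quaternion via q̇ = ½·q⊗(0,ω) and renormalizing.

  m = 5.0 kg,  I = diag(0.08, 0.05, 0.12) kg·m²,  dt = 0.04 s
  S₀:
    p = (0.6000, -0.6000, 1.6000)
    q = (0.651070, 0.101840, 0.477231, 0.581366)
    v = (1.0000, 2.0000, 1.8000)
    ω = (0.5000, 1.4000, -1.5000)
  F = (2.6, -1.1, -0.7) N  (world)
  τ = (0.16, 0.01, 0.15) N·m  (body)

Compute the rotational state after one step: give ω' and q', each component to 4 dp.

ω' = (0.6535, 1.3840, -1.4430)
q' = (0.6535, 0.0777, 0.5039, 0.5594)

(τ − ω×Iω)/I = (3.8375, -0.4000, 1.4250)
new body rate ω' = (0.6535, 1.3840, -1.4430)
2q̇ = q⊗(0,ω) = (0.1530056, -1.2042239, 1.3549410, -1.0726445)
updated quaternion q' = (0.6535, 0.0777, 0.5039, 0.5594)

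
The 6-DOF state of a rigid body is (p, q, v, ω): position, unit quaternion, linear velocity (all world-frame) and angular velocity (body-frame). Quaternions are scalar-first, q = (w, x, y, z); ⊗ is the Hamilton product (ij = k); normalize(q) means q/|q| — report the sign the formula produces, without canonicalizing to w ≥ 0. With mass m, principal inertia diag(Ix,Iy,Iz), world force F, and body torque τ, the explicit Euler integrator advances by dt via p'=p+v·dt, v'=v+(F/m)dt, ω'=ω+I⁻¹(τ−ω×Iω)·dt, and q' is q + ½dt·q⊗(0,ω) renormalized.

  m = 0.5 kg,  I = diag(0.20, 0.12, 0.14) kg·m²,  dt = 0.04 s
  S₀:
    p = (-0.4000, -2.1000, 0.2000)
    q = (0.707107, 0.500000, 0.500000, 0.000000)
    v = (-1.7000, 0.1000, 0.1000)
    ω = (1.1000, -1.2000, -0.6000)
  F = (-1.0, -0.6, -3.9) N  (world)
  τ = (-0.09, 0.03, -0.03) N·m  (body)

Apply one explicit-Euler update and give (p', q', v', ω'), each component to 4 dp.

p' = (-0.4680, -2.0960, 0.2040)
q' = (0.7077, 0.5092, 0.4887, -0.0315)
v' = (-1.7800, 0.0520, -0.2120)
ω' = (1.0791, -1.1768, -0.6387)

gyro term ω×Iω = (0.0144, -0.0396, 0.1056)
(τ − ω×Iω)/I = (-0.5220, 0.5800, -0.9686)
ω' = ω + α·dt = (1.0791, -1.1768, -0.6387)
2q̇ = q⊗(0,ω) = (0.0500000, 0.4778177, -0.5485284, -1.5742642)
q + ½dt·q⊗(0,ω), renormalized = (0.7077, 0.5092, 0.4887, -0.0315)
a = F/m = (-2.0000, -1.2000, -7.8000)
new position p' = (-0.4680, -2.0960, 0.2040)
v' = v + a·dt = (-1.7800, 0.0520, -0.2120)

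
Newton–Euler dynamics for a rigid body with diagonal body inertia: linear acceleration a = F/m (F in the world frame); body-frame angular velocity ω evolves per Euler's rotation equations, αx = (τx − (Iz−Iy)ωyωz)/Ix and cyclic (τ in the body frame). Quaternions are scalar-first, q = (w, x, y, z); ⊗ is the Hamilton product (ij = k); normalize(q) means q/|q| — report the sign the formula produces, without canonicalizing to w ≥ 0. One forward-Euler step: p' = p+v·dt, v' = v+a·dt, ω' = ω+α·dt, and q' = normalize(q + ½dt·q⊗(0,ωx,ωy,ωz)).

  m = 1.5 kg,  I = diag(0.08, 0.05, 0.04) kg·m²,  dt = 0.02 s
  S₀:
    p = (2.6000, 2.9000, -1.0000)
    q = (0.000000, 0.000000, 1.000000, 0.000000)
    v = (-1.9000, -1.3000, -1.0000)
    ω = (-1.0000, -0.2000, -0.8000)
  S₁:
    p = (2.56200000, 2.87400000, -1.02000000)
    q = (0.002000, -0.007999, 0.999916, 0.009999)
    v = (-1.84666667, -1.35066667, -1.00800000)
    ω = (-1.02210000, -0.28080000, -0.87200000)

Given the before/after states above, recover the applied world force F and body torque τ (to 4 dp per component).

F = (4.0000, -3.8000, -0.6000)
τ = (-0.0900, -0.1700, -0.1500)

Δω = ω₁−ω₀ = (-0.02210000, -0.08080000, -0.07200000)
precession coupling = (-0.0016, 0.0320, -0.0060)
τ = I·(Δω/dt) + ω₀×(Iω₀) = (-0.0900, -0.1700, -0.1500)
v₁ − v₀ = (0.05333333, -0.05066667, -0.00800000)
m·(v₁−v₀)/dt = (4.0000, -3.8000, -0.6000)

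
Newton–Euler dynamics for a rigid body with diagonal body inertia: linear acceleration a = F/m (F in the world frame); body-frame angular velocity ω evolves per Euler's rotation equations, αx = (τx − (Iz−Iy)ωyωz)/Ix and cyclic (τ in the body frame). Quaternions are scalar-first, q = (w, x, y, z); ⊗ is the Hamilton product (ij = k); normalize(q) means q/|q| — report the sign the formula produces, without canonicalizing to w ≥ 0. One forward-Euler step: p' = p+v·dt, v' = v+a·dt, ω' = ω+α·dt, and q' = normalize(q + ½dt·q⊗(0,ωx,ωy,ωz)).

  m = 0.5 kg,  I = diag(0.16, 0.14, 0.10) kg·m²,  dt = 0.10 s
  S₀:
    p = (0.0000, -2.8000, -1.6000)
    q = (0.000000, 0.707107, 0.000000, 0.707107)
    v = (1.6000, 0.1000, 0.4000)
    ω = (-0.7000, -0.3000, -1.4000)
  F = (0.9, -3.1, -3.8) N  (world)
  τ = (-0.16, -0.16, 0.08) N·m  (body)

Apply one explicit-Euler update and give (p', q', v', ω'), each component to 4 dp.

new position p' = (0.1600, -2.7900, -1.5600)
v' = v + a·dt = (1.7800, -0.5200, -0.3600)
precession coupling ω×(Iω) = (-0.0168, 0.0588, -0.0042)
angular accel α = (-0.8950, -1.5629, 0.8420)
new body rate ω' = (-0.7895, -0.4563, -1.3158)
Hamilton product q⊗(0,ω) = (1.4849247, 0.2121321, 0.4949749, -0.2121321)
q + ½dt·q⊗(0,ω), renormalized = (0.0740, 0.7154, 0.0247, 0.6943)

p' = (0.1600, -2.7900, -1.5600)
q' = (0.0740, 0.7154, 0.0247, 0.6943)
v' = (1.7800, -0.5200, -0.3600)
ω' = (-0.7895, -0.4563, -1.3158)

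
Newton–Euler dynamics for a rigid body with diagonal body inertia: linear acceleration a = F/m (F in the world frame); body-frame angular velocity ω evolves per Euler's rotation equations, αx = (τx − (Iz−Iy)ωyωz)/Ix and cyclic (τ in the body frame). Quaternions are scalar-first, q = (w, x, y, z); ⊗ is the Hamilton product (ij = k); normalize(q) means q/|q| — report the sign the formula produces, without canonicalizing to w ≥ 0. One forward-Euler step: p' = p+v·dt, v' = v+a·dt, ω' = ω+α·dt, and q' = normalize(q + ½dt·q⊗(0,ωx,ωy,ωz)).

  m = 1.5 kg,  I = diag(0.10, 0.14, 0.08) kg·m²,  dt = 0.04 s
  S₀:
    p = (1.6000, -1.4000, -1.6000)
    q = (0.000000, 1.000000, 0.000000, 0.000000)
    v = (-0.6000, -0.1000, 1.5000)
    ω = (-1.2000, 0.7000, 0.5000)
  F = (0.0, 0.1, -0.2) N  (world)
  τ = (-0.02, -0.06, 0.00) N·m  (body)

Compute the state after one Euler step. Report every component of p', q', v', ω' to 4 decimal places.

angular accel α = (0.0100, -0.3429, 0.4200)
ω' = ω + α·dt = (-1.1996, 0.6863, 0.5168)
2q̇ = q⊗(0,ω) = (1.2000000, 0.0000000, -0.5000000, 0.7000000)
updated quaternion q' = (0.0240, 0.9996, -0.0100, 0.0140)
p' = p + v·dt = (1.5760, -1.4040, -1.5400)
v' = v + a·dt = (-0.6000, -0.0973, 1.4947)

p' = (1.5760, -1.4040, -1.5400)
q' = (0.0240, 0.9996, -0.0100, 0.0140)
v' = (-0.6000, -0.0973, 1.4947)
ω' = (-1.1996, 0.6863, 0.5168)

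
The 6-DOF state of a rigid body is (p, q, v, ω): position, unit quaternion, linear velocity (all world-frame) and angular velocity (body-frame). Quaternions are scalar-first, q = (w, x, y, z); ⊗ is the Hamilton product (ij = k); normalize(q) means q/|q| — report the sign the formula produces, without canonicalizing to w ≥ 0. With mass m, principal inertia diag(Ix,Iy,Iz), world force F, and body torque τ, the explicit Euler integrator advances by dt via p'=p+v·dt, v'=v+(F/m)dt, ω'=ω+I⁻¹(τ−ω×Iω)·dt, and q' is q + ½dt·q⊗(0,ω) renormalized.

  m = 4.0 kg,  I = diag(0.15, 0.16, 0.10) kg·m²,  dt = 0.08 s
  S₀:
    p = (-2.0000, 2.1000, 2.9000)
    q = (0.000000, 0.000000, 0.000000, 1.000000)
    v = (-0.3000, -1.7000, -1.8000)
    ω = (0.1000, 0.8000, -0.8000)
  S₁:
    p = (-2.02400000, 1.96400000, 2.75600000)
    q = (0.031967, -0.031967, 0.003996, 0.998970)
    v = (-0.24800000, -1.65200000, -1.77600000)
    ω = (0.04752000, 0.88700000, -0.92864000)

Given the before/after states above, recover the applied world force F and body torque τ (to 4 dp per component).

F = (2.6000, 2.4000, 1.2000)
τ = (-0.0600, 0.1700, -0.1600)

Δv = v₁−v₀ = (0.05200000, 0.04800000, 0.02400000)
F = m·Δv/dt = (2.6000, 2.4000, 1.2000)
ω₁ − ω₀ = (-0.05248000, 0.08700000, -0.12864000)
τ = I·(Δω/dt) + ω₀×(Iω₀) = (-0.0600, 0.1700, -0.1600)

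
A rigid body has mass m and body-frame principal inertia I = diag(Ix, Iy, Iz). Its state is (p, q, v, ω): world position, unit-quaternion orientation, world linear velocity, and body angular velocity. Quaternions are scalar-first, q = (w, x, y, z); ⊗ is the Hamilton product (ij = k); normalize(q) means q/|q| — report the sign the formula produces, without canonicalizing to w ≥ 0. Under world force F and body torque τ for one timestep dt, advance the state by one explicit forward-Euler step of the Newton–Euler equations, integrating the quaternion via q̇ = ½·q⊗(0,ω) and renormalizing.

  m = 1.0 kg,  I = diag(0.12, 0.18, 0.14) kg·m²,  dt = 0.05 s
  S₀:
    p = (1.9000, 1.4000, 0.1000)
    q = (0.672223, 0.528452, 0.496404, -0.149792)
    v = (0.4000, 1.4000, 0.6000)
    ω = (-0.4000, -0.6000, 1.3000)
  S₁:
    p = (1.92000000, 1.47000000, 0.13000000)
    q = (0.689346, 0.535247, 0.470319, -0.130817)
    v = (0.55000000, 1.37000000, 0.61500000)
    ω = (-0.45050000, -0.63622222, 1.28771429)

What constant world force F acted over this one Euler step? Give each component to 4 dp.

v₁ − v₀ = (0.15000000, -0.03000000, 0.01500000)
applied force F = (3.0000, -0.6000, 0.3000)

F = (3.0000, -0.6000, 0.3000)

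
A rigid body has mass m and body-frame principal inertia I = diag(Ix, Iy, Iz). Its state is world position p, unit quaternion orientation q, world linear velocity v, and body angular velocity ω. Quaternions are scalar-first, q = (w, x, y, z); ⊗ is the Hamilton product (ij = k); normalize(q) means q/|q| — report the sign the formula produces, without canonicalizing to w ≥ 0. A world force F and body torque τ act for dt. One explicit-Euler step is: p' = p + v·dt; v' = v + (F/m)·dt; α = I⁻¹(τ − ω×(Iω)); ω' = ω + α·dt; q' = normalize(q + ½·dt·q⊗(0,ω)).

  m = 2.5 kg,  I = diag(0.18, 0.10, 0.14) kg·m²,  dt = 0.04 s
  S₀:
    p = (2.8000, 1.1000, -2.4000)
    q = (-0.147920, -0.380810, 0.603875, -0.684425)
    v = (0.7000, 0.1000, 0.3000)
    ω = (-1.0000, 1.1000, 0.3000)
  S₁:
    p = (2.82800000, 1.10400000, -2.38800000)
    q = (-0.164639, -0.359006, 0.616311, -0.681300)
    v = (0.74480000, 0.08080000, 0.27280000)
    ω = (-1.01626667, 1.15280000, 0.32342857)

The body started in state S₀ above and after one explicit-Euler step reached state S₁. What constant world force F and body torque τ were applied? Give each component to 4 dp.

rate change Δω = (-0.01626667, 0.05280000, 0.02342857)
ω₀×(Iω₀) = (0.0132, -0.0120, 0.0880)
τ = I·(Δω/dt) + ω₀×(Iω₀) = (-0.0600, 0.1200, 0.1700)
velocity change Δv = (0.04480000, -0.01920000, -0.02720000)
m·(v₁−v₀)/dt = (2.8000, -1.2000, -1.7000)

F = (2.8000, -1.2000, -1.7000)
τ = (-0.0600, 0.1200, 0.1700)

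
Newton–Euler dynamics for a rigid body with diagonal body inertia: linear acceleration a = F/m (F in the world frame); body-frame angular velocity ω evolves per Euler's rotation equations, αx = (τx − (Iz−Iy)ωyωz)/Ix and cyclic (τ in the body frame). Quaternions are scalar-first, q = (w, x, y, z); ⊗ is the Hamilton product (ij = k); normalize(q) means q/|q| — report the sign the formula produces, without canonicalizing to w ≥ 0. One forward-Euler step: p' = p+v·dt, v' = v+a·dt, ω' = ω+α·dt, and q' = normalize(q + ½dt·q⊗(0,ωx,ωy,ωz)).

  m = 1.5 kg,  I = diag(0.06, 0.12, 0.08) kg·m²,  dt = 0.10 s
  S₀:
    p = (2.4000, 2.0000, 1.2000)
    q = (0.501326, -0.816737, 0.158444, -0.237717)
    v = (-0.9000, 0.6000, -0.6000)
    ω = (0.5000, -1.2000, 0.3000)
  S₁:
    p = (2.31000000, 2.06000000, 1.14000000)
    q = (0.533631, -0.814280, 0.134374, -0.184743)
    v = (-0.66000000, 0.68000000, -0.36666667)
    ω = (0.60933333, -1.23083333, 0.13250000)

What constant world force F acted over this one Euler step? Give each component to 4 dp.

F = (3.6000, 1.2000, 3.5000)

velocity change Δv = (0.24000000, 0.08000000, 0.23333333)
F = m·Δv/dt = (3.6000, 1.2000, 3.5000)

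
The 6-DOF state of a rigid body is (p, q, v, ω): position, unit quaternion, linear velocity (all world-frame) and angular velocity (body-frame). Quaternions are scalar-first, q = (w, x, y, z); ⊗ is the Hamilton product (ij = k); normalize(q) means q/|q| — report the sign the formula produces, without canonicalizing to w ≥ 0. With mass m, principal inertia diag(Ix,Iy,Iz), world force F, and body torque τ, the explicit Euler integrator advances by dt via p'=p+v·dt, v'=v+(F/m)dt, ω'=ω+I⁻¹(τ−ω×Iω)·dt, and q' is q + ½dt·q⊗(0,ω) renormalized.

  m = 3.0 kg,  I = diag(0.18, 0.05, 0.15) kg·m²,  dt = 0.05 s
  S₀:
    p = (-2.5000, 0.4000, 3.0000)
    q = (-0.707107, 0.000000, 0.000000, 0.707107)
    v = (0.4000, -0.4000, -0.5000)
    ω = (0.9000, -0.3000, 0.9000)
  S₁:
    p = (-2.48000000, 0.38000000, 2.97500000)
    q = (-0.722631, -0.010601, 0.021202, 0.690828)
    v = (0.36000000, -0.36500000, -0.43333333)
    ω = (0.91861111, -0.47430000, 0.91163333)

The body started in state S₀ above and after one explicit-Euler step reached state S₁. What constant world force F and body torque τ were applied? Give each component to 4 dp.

F = (-2.4000, 2.1000, 4.0000)
τ = (0.0400, -0.1500, 0.0700)

ω₁ − ω₀ = (0.01861111, -0.17430000, 0.01163333)
precession coupling = (-0.0270, 0.0243, 0.0351)
I·α + gyro = (0.0400, -0.1500, 0.0700)
Δv = v₁−v₀ = (-0.04000000, 0.03500000, 0.06666667)
F = m·Δv/dt = (-2.4000, 2.1000, 4.0000)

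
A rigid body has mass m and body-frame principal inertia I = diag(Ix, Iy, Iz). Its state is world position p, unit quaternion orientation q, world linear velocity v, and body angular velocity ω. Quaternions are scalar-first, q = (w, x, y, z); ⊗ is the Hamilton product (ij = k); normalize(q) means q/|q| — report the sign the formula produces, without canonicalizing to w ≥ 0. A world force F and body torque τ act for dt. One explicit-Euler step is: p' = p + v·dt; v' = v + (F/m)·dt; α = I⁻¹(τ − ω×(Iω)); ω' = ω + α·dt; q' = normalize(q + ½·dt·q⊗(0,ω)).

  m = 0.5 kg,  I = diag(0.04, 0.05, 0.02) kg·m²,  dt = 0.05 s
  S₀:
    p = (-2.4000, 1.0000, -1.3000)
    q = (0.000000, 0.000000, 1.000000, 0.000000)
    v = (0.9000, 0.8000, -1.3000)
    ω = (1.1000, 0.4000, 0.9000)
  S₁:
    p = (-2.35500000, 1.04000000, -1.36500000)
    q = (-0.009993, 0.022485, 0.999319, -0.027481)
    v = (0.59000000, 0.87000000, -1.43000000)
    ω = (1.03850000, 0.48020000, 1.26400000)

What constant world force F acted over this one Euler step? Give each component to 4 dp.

velocity change Δv = (-0.31000000, 0.07000000, -0.13000000)
m·(v₁−v₀)/dt = (-3.1000, 0.7000, -1.3000)

F = (-3.1000, 0.7000, -1.3000)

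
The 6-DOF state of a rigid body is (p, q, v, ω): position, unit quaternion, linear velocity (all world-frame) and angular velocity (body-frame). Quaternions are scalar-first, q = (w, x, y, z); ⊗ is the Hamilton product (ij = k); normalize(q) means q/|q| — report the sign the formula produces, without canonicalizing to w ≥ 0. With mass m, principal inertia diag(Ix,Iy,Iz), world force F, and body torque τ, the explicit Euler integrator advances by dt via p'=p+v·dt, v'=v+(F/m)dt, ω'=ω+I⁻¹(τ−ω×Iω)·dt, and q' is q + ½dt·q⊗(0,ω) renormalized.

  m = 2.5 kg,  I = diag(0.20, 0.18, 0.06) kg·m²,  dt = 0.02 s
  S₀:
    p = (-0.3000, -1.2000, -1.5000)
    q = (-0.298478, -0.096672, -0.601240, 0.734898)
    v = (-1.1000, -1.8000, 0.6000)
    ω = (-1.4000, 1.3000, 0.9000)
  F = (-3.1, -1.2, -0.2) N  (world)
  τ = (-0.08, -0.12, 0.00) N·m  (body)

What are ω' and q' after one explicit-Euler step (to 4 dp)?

precession coupling ω×(Iω) = (-0.1404, -0.1764, 0.0364)
α = I⁻¹(τ − ω×Iω) = (0.3020, 0.3133, -0.6067)
new body rate ω' = (-1.3940, 1.3063, 0.8879)
2q̇ = q⊗(0,ω) = (-0.0151370, -1.0786142, -1.3298738, -1.2360398)
updated quaternion q' = (-0.2986, -0.1074, -0.6144, 0.7224)

ω' = (-1.3940, 1.3063, 0.8879)
q' = (-0.2986, -0.1074, -0.6144, 0.7224)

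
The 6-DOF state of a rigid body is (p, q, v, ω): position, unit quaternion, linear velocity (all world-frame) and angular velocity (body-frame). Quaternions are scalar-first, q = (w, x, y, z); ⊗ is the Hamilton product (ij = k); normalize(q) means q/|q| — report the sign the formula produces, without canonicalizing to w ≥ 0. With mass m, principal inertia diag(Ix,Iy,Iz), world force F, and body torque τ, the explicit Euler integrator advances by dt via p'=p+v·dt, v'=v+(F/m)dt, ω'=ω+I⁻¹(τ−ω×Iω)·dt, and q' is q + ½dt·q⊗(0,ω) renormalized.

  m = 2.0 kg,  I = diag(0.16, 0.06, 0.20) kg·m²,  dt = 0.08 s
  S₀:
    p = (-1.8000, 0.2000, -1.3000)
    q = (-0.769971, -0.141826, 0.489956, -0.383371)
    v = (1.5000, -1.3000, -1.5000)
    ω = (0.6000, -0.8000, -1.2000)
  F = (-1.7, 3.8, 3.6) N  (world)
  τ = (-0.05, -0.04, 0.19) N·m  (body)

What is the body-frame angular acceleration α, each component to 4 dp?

α = (-1.1525, -1.1467, 0.7100)

ω×(Iω) gyroscopic = (0.1344, 0.0288, 0.0480)
(τ − ω×Iω)/I = (-1.1525, -1.1467, 0.7100)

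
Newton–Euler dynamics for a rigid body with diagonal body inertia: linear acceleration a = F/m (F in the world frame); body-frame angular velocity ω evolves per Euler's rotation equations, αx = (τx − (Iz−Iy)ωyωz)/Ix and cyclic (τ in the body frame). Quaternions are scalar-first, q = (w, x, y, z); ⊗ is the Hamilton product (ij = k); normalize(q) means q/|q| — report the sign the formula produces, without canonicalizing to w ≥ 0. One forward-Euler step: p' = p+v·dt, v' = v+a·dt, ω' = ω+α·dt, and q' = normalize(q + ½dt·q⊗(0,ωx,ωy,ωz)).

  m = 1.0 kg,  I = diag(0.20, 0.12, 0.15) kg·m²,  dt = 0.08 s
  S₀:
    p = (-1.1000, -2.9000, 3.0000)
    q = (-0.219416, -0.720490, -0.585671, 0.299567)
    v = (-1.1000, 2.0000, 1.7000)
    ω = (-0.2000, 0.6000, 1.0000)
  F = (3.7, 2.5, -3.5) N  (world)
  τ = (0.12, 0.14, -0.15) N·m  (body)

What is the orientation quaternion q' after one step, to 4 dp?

q' = (-0.2229, -0.7485, -0.5639, 0.2685)

Hamilton product q⊗(0,ω) = (-0.0922624, -0.7215280, 0.5289270, -0.7688442)
q + ½dt·q⊗(0,ω), renormalized = (-0.2229, -0.7485, -0.5639, 0.2685)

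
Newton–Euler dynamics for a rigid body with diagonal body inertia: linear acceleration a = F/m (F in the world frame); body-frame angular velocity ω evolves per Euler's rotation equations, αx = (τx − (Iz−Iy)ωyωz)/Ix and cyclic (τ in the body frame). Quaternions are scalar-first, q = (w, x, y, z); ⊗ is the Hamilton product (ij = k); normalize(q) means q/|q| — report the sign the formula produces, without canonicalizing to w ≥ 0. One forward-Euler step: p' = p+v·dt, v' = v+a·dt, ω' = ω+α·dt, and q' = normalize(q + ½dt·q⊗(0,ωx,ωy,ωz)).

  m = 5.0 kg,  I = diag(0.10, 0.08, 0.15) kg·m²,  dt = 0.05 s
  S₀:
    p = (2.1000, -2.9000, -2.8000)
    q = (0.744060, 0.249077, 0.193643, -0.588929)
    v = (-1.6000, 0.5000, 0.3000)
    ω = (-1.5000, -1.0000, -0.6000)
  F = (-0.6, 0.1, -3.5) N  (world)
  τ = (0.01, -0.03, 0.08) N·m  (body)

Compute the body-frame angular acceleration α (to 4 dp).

α = (-0.3200, 0.1875, 0.7333)

gyro term ω×Iω = (0.0420, -0.0450, -0.0300)
(τ − ω×Iω)/I = (-0.3200, 0.1875, 0.7333)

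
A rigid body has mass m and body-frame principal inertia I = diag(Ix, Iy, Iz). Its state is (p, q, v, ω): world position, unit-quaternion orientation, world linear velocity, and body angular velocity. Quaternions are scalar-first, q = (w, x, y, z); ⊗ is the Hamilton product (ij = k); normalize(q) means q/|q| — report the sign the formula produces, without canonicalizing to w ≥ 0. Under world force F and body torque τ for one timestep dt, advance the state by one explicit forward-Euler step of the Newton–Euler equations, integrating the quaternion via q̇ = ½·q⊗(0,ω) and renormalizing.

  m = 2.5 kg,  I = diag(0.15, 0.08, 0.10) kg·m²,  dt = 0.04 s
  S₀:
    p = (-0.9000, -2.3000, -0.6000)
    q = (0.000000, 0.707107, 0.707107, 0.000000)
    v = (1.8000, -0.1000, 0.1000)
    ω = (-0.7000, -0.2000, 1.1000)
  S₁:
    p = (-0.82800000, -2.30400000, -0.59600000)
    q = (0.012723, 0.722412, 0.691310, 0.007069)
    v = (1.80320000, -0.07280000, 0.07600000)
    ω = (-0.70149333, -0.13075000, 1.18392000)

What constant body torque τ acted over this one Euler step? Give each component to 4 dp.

τ = (-0.0100, 0.1000, 0.2000)

Δω = ω₁−ω₀ = (-0.00149333, 0.06925000, 0.08392000)
τ = I·(Δω/dt) + ω₀×(Iω₀) = (-0.0100, 0.1000, 0.2000)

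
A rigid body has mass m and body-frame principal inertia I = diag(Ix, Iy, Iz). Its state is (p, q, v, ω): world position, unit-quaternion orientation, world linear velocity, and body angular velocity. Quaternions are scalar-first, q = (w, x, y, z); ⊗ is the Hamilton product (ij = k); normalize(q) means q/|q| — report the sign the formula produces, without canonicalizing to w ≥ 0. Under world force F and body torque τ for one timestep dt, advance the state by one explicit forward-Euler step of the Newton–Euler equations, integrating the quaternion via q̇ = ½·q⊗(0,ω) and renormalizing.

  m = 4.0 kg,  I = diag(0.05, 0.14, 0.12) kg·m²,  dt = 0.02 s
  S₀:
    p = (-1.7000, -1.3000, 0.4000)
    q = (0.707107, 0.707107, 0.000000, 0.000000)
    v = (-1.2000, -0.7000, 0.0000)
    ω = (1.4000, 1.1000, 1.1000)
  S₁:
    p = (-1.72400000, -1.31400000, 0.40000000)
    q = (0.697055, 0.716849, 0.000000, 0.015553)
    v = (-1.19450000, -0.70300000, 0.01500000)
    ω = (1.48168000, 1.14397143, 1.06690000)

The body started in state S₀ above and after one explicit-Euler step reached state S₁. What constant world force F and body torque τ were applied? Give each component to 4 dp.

velocity change Δv = (0.00550000, -0.00300000, 0.01500000)
m·(v₁−v₀)/dt = (1.1000, -0.6000, 3.0000)
rate change Δω = (0.08168000, 0.04397143, -0.03310000)
ω₀×(Iω₀) = (-0.0242, -0.1078, 0.1386)
I·α + gyro = (0.1800, 0.2000, -0.0600)

F = (1.1000, -0.6000, 3.0000)
τ = (0.1800, 0.2000, -0.0600)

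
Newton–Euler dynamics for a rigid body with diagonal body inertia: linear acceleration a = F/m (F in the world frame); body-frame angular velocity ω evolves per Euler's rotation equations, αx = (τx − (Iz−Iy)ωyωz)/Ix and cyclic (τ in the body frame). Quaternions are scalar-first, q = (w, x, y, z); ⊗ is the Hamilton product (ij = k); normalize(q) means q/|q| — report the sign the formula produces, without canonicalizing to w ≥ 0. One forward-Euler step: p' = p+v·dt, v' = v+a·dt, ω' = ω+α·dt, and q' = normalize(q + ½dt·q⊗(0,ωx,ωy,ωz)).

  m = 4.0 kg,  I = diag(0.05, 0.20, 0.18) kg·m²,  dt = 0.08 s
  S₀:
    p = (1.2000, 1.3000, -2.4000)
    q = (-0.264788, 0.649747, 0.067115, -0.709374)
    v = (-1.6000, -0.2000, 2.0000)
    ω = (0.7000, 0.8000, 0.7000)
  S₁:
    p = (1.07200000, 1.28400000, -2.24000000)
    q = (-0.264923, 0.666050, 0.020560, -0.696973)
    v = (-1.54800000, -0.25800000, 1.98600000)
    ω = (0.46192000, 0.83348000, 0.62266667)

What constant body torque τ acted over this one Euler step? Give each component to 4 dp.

τ = (-0.1600, 0.0200, -0.0900)

Δω = ω₁−ω₀ = (-0.23808000, 0.03348000, -0.07733333)
τ = I·(Δω/dt) + ω₀×(Iω₀) = (-0.1600, 0.0200, -0.0900)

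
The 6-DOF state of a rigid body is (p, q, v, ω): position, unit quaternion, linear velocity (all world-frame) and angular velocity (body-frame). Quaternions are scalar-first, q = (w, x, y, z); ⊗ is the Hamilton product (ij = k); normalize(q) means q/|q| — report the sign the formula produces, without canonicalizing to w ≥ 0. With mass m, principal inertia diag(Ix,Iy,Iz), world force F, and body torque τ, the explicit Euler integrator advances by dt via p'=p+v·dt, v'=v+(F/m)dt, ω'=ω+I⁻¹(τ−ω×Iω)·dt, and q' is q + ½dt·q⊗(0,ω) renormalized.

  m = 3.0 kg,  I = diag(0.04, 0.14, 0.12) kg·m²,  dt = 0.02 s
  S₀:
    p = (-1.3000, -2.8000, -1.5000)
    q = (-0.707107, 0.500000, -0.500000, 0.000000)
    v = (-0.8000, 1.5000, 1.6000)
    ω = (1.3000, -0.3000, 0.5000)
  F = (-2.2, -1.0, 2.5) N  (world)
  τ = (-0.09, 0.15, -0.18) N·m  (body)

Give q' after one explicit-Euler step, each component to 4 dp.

2q̇ = q⊗(0,ω) = (-0.8000000, -1.1692391, -0.0378679, 0.1464465)
q + ½dt·q⊗(0,ω), renormalized = (-0.7150, 0.4883, -0.5003, 0.0015)

q' = (-0.7150, 0.4883, -0.5003, 0.0015)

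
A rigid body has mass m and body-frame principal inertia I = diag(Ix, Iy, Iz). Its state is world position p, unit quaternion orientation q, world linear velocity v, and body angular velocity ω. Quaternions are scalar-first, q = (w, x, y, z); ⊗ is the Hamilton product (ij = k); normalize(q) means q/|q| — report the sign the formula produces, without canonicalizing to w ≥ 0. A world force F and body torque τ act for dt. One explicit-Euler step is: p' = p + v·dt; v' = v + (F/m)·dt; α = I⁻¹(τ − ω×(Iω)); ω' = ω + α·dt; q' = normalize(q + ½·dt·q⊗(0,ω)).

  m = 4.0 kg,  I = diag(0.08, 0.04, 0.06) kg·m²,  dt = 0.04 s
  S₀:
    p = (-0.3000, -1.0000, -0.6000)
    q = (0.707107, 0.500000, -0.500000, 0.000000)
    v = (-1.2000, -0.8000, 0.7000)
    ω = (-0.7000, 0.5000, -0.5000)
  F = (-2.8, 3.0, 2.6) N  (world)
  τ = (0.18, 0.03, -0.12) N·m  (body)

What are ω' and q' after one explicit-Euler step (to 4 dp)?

ω' = (-0.6075, 0.5230, -0.5893)
q' = (0.7190, 0.4950, -0.4878, -0.0091)

angular accel α = (2.3125, 0.5750, -2.2333)
ω + α·dt = (-0.6075, 0.5230, -0.5893)
2q̇ = q⊗(0,ω) = (0.6000000, -0.2449749, 0.6035535, -0.4535535)
q + ½dt·q⊗(0,ω), renormalized = (0.7190, 0.4950, -0.4878, -0.0091)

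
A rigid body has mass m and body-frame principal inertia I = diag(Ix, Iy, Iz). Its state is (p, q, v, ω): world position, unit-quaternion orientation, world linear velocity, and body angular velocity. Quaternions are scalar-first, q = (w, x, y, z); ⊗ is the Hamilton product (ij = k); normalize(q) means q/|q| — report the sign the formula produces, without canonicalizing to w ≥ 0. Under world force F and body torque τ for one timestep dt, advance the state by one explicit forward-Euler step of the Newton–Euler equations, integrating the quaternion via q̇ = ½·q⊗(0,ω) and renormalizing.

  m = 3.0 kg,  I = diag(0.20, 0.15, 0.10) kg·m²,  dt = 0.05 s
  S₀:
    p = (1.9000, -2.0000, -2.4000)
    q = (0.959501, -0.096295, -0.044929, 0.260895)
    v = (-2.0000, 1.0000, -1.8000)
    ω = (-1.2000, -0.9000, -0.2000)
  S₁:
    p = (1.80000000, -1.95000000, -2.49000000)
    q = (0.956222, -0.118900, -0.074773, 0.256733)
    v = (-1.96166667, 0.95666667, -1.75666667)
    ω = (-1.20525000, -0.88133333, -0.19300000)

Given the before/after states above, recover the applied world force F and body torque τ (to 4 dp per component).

F = (2.3000, -2.6000, 2.6000)
τ = (-0.0300, 0.0800, -0.0400)

ω₁ − ω₀ = (-0.00525000, 0.01866667, 0.00700000)
precession coupling = (-0.0090, 0.0240, -0.0540)
τ = I·(Δω/dt) + ω₀×(Iω₀) = (-0.0300, 0.0800, -0.0400)
Δv = v₁−v₀ = (0.03833333, -0.04333333, 0.04333333)
F = m·Δv/dt = (2.3000, -2.6000, 2.6000)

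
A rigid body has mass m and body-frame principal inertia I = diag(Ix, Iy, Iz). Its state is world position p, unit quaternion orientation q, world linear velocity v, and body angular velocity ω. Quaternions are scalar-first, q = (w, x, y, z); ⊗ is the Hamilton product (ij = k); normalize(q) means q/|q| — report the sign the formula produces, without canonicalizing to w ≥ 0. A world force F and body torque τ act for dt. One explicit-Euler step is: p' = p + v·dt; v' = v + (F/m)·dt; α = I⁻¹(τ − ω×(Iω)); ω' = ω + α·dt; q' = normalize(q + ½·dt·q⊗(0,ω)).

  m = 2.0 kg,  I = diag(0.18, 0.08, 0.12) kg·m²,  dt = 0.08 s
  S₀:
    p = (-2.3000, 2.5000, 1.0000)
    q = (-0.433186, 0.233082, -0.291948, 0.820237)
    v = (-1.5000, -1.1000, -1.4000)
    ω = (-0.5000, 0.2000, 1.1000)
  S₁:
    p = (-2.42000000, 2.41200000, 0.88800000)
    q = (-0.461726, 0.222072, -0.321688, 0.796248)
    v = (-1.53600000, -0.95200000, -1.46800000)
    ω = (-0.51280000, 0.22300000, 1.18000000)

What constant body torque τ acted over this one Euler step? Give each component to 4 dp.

ω₁ − ω₀ = (-0.01280000, 0.02300000, 0.08000000)
gyro term ω₀×Iω₀ = (0.0088, -0.0330, 0.0100)
τ = I·(Δω/dt) + ω₀×(Iω₀) = (-0.0200, -0.0100, 0.1300)

τ = (-0.0200, -0.0100, 0.1300)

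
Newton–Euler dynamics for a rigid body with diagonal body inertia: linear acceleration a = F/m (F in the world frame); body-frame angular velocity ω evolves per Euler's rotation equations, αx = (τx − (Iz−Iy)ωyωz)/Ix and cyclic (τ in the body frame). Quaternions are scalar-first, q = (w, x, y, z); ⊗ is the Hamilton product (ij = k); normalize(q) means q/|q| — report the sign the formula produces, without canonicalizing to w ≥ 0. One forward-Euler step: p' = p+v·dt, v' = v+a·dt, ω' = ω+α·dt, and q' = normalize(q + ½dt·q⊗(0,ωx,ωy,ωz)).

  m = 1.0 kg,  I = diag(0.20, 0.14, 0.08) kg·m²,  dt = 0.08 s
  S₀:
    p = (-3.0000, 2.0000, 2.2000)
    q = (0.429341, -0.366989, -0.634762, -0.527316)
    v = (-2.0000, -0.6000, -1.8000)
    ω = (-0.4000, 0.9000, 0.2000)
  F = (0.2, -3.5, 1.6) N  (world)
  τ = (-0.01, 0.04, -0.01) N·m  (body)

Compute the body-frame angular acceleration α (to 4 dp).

α = (0.0040, 0.3543, -0.3950)

gyro term ω×Iω = (-0.0108, -0.0096, 0.0216)
(τ − ω×Iω)/I = (0.0040, 0.3543, -0.3950)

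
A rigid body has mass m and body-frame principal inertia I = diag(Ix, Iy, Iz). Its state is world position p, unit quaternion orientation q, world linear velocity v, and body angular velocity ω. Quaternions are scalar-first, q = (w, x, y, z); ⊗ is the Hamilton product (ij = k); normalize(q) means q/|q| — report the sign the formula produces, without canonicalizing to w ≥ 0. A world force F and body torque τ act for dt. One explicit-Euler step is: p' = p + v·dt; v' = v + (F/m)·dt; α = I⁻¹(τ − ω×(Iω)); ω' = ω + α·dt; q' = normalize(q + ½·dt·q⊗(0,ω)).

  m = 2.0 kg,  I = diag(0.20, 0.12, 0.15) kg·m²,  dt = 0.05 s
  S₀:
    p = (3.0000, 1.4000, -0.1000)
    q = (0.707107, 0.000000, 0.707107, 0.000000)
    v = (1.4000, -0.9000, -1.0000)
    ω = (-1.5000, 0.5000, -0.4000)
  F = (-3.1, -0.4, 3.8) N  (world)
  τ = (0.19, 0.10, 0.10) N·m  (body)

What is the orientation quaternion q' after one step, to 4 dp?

Hamilton product q⊗(0,ω) = (-0.3535535, -1.3435033, 0.3535535, 0.7778177)
q' = normalize(q + ½dt·q⊗(0,ω)) = (0.6977, -0.0336, 0.7154, 0.0194)

q' = (0.6977, -0.0336, 0.7154, 0.0194)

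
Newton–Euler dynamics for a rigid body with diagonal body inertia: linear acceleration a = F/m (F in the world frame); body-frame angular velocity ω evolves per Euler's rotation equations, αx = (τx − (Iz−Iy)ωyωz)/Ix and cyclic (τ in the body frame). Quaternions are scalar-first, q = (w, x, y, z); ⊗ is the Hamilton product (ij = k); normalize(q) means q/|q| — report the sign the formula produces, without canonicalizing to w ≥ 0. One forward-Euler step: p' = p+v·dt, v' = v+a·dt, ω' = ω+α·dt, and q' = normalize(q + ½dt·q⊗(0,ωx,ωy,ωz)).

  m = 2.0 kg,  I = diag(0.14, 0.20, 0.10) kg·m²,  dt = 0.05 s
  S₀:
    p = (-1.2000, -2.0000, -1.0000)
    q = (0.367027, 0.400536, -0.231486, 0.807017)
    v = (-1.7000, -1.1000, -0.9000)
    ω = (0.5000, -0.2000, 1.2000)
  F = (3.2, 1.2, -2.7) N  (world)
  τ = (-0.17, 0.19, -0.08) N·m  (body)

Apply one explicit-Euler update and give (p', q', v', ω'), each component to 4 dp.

linear accel F/m = (1.6000, 0.6000, -1.3500)
p + v·dt = (-1.2850, -2.0550, -1.0450)
v + (F/m)dt = (-1.6200, -1.0700, -0.9675)
gyro term ω×Iω = (0.0240, 0.0240, -0.0060)
(τ − ω×Iω)/I = (-1.3857, 0.8300, -0.7400)
new body rate ω' = (0.4307, -0.1585, 1.1630)
2q̇ = q⊗(0,ω) = (-1.2149856, 0.0671337, -0.1505401, 0.4760682)
updated quaternion q' = (0.3365, 0.4020, -0.2351, 0.8185)

p' = (-1.2850, -2.0550, -1.0450)
q' = (0.3365, 0.4020, -0.2351, 0.8185)
v' = (-1.6200, -1.0700, -0.9675)
ω' = (0.4307, -0.1585, 1.1630)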